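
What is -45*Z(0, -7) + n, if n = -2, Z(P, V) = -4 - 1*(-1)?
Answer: 133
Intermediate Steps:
Z(P, V) = -3 (Z(P, V) = -4 + 1 = -3)
-45*Z(0, -7) + n = -45*(-3) - 2 = 135 - 2 = 133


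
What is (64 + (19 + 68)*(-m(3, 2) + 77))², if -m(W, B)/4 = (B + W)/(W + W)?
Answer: 49744809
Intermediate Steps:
m(W, B) = -2*(B + W)/W (m(W, B) = -4*(B + W)/(W + W) = -4*(B + W)/(2*W) = -4*(B + W)*1/(2*W) = -2*(B + W)/W)
(64 + (19 + 68)*(-m(3, 2) + 77))² = (64 + (19 + 68)*(-(-2 - 2*2/3) + 77))² = (64 + 87*(-(-2 - 2*2*⅓) + 77))² = (64 + 87*(-(-2 - 4/3) + 77))² = (64 + 87*(-1*(-10/3) + 77))² = (64 + 87*(10/3 + 77))² = (64 + 87*(241/3))² = (64 + 6989)² = 7053² = 49744809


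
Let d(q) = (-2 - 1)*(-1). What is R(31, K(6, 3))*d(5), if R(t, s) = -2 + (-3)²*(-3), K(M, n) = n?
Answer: -87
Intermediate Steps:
d(q) = 3 (d(q) = -3*(-1) = 3)
R(t, s) = -29 (R(t, s) = -2 + 9*(-3) = -2 - 27 = -29)
R(31, K(6, 3))*d(5) = -29*3 = -87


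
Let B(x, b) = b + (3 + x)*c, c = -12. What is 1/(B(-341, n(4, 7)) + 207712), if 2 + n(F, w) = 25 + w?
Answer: 1/211798 ≈ 4.7215e-6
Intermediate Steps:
n(F, w) = 23 + w (n(F, w) = -2 + (25 + w) = 23 + w)
B(x, b) = -36 + b - 12*x (B(x, b) = b + (3 + x)*(-12) = b + (-36 - 12*x) = -36 + b - 12*x)
1/(B(-341, n(4, 7)) + 207712) = 1/((-36 + (23 + 7) - 12*(-341)) + 207712) = 1/((-36 + 30 + 4092) + 207712) = 1/(4086 + 207712) = 1/211798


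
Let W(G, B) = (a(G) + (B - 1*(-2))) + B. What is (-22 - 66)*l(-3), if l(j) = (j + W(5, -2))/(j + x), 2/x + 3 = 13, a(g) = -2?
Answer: -220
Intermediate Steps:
W(G, B) = 2*B (W(G, B) = (-2 + (B - 1*(-2))) + B = (-2 + (B + 2)) + B = (-2 + (2 + B)) + B = B + B = 2*B)
x = ⅕ (x = 2/(-3 + 13) = 2/10 = 2*(⅒) = ⅕ ≈ 0.20000)
l(j) = (-4 + j)/(⅕ + j) (l(j) = (j + 2*(-2))/(j + ⅕) = (j - 4)/(⅕ + j) = (-4 + j)/(⅕ + j))
(-22 - 66)*l(-3) = (-22 - 66)*(5*(-4 - 3)/(1 + 5*(-3))) = -440*(-7)/(1 - 15) = -440*(-7)/(-14) = -440*(-1)*(-7)/14 = -88*5/2 = -220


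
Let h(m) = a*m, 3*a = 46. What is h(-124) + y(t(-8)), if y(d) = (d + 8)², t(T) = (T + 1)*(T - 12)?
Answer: 60008/3 ≈ 20003.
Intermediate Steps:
a = 46/3 (a = (⅓)*46 = 46/3 ≈ 15.333)
h(m) = 46*m/3
t(T) = (1 + T)*(-12 + T)
y(d) = (8 + d)²
h(-124) + y(t(-8)) = (46/3)*(-124) + (8 + (-12 + (-8)² - 11*(-8)))² = -5704/3 + (8 + (-12 + 64 + 88))² = -5704/3 + (8 + 140)² = -5704/3 + 148² = -5704/3 + 21904 = 60008/3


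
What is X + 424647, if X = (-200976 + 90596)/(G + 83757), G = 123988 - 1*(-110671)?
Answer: 33803572193/79604 ≈ 4.2465e+5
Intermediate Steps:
G = 234659 (G = 123988 + 110671 = 234659)
X = -27595/79604 (X = (-200976 + 90596)/(234659 + 83757) = -110380/318416 = -110380*1/318416 = -27595/79604 ≈ -0.34665)
X + 424647 = -27595/79604 + 424647 = 33803572193/79604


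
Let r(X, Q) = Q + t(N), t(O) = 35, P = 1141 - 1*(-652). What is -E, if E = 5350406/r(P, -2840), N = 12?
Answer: 5350406/2805 ≈ 1907.5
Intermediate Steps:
P = 1793 (P = 1141 + 652 = 1793)
r(X, Q) = 35 + Q (r(X, Q) = Q + 35 = 35 + Q)
E = -5350406/2805 (E = 5350406/(35 - 2840) = 5350406/(-2805) = 5350406*(-1/2805) = -5350406/2805 ≈ -1907.5)
-E = -1*(-5350406/2805) = 5350406/2805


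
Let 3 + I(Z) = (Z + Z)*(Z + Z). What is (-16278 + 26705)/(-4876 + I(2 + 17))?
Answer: -10427/3435 ≈ -3.0355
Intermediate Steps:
I(Z) = -3 + 4*Z² (I(Z) = -3 + (Z + Z)*(Z + Z) = -3 + (2*Z)*(2*Z) = -3 + 4*Z²)
(-16278 + 26705)/(-4876 + I(2 + 17)) = (-16278 + 26705)/(-4876 + (-3 + 4*(2 + 17)²)) = 10427/(-4876 + (-3 + 4*19²)) = 10427/(-4876 + (-3 + 4*361)) = 10427/(-4876 + (-3 + 1444)) = 10427/(-4876 + 1441) = 10427/(-3435) = 10427*(-1/3435) = -10427/3435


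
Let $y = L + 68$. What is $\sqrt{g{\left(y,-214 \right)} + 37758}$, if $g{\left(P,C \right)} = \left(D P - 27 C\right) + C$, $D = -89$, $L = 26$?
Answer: $6 \sqrt{971} \approx 186.97$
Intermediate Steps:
$y = 94$ ($y = 26 + 68 = 94$)
$g{\left(P,C \right)} = - 89 P - 26 C$ ($g{\left(P,C \right)} = \left(- 89 P - 27 C\right) + C = - 89 P - 26 C$)
$\sqrt{g{\left(y,-214 \right)} + 37758} = \sqrt{\left(\left(-89\right) 94 - -5564\right) + 37758} = \sqrt{\left(-8366 + 5564\right) + 37758} = \sqrt{-2802 + 37758} = \sqrt{34956} = 6 \sqrt{971}$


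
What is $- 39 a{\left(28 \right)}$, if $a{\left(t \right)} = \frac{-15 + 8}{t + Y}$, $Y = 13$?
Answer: $\frac{273}{41} \approx 6.6585$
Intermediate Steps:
$a{\left(t \right)} = - \frac{7}{13 + t}$ ($a{\left(t \right)} = \frac{-15 + 8}{t + 13} = - \frac{7}{13 + t}$)
$- 39 a{\left(28 \right)} = - 39 \left(- \frac{7}{13 + 28}\right) = - 39 \left(- \frac{7}{41}\right) = - 39 \left(\left(-7\right) \frac{1}{41}\right) = \left(-39\right) \left(- \frac{7}{41}\right) = \frac{273}{41}$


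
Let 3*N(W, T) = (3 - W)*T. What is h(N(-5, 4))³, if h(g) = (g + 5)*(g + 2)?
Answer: 5696975656/729 ≈ 7.8148e+6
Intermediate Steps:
N(W, T) = T*(3 - W)/3 (N(W, T) = ((3 - W)*T)/3 = (T*(3 - W))/3 = T*(3 - W)/3)
h(g) = (2 + g)*(5 + g) (h(g) = (5 + g)*(2 + g) = (2 + g)*(5 + g))
h(N(-5, 4))³ = (10 + ((⅓)*4*(3 - 1*(-5)))² + 7*((⅓)*4*(3 - 1*(-5))))³ = (10 + ((⅓)*4*(3 + 5))² + 7*((⅓)*4*(3 + 5)))³ = (10 + ((⅓)*4*8)² + 7*((⅓)*4*8))³ = (10 + (32/3)² + 7*(32/3))³ = (10 + 1024/9 + 224/3)³ = (1786/9)³ = 5696975656/729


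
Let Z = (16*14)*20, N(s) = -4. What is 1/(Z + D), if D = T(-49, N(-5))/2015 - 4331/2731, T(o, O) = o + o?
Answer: 5502965/24644288597 ≈ 0.00022330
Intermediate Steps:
T(o, O) = 2*o
Z = 4480 (Z = 224*20 = 4480)
D = -8994603/5502965 (D = (2*(-49))/2015 - 4331/2731 = -98*1/2015 - 4331*1/2731 = -98/2015 - 4331/2731 = -8994603/5502965 ≈ -1.6345)
1/(Z + D) = 1/(4480 - 8994603/5502965) = 1/(24644288597/5502965) = 5502965/24644288597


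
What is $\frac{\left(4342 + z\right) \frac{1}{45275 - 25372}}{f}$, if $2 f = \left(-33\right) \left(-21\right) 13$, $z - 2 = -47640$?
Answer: $- \frac{2624}{5433519} \approx -0.00048293$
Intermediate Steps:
$z = -47638$ ($z = 2 - 47640 = -47638$)
$f = \frac{9009}{2}$ ($f = \frac{\left(-33\right) \left(-21\right) 13}{2} = \frac{693 \cdot 13}{2} = \frac{1}{2} \cdot 9009 = \frac{9009}{2} \approx 4504.5$)
$\frac{\left(4342 + z\right) \frac{1}{45275 - 25372}}{f} = \frac{\left(4342 - 47638\right) \frac{1}{45275 - 25372}}{\frac{9009}{2}} = - \frac{43296}{19903} \cdot \frac{2}{9009} = \left(-43296\right) \frac{1}{19903} \cdot \frac{2}{9009} = \left(- \frac{43296}{19903}\right) \frac{2}{9009} = - \frac{2624}{5433519}$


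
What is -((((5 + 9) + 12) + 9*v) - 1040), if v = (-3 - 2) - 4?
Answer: 1095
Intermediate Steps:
v = -9 (v = -5 - 4 = -9)
-((((5 + 9) + 12) + 9*v) - 1040) = -((((5 + 9) + 12) + 9*(-9)) - 1040) = -(((14 + 12) - 81) - 1040) = -((26 - 81) - 1040) = -(-55 - 1040) = -1*(-1095) = 1095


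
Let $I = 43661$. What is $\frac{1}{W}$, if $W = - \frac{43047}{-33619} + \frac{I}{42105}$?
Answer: $\frac{1415527995}{3280333094} \approx 0.43152$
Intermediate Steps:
$W = \frac{3280333094}{1415527995}$ ($W = - \frac{43047}{-33619} + \frac{43661}{42105} = \left(-43047\right) \left(- \frac{1}{33619}\right) + 43661 \cdot \frac{1}{42105} = \frac{43047}{33619} + \frac{43661}{42105} = \frac{3280333094}{1415527995} \approx 2.3174$)
$\frac{1}{W} = \frac{1}{\frac{3280333094}{1415527995}} = \frac{1415527995}{3280333094}$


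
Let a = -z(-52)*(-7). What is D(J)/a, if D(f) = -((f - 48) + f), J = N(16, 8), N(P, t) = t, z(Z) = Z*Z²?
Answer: -1/30758 ≈ -3.2512e-5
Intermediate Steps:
z(Z) = Z³
J = 8
D(f) = 48 - 2*f (D(f) = -((-48 + f) + f) = -(-48 + 2*f) = 48 - 2*f)
a = -984256 (a = -(-52)³*(-7) = -(-140608)*(-7) = -1*984256 = -984256)
D(J)/a = (48 - 2*8)/(-984256) = (48 - 16)*(-1/984256) = 32*(-1/984256) = -1/30758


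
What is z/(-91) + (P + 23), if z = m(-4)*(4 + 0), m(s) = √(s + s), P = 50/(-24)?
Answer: 251/12 - 8*I*√2/91 ≈ 20.917 - 0.12433*I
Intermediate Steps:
P = -25/12 (P = 50*(-1/24) = -25/12 ≈ -2.0833)
m(s) = √2*√s (m(s) = √(2*s) = √2*√s)
z = 8*I*√2 (z = (√2*√(-4))*(4 + 0) = (√2*(2*I))*4 = (2*I*√2)*4 = 8*I*√2 ≈ 11.314*I)
z/(-91) + (P + 23) = (8*I*√2)/(-91) + (-25/12 + 23) = (8*I*√2)*(-1/91) + 251/12 = -8*I*√2/91 + 251/12 = 251/12 - 8*I*√2/91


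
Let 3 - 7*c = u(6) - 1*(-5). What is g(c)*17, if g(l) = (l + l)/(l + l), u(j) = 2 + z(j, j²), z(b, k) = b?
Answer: 17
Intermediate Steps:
u(j) = 2 + j
c = -10/7 (c = 3/7 - ((2 + 6) - 1*(-5))/7 = 3/7 - (8 + 5)/7 = 3/7 - ⅐*13 = 3/7 - 13/7 = -10/7 ≈ -1.4286)
g(l) = 1 (g(l) = (2*l)/((2*l)) = (2*l)*(1/(2*l)) = 1)
g(c)*17 = 1*17 = 17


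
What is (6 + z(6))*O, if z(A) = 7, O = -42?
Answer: -546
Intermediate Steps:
(6 + z(6))*O = (6 + 7)*(-42) = 13*(-42) = -546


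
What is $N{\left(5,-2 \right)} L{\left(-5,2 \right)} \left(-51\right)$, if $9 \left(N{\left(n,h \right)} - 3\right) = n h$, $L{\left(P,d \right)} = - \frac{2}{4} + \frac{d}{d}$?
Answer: $- \frac{289}{6} \approx -48.167$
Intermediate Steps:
$L{\left(P,d \right)} = \frac{1}{2}$ ($L{\left(P,d \right)} = \left(-2\right) \frac{1}{4} + 1 = - \frac{1}{2} + 1 = \frac{1}{2}$)
$N{\left(n,h \right)} = 3 + \frac{h n}{9}$ ($N{\left(n,h \right)} = 3 + \frac{n h}{9} = 3 + \frac{h n}{9}$)
$N{\left(5,-2 \right)} L{\left(-5,2 \right)} \left(-51\right) = \left(3 + \frac{1}{9} \left(-2\right) 5\right) \frac{1}{2} \left(-51\right) = \left(3 - \frac{10}{9}\right) \frac{1}{2} \left(-51\right) = \frac{17}{9} \cdot \frac{1}{2} \left(-51\right) = \frac{17}{18} \left(-51\right) = - \frac{289}{6}$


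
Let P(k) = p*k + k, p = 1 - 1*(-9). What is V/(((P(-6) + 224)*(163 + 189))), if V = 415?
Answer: 415/55616 ≈ 0.0074619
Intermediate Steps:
p = 10 (p = 1 + 9 = 10)
P(k) = 11*k (P(k) = 10*k + k = 11*k)
V/(((P(-6) + 224)*(163 + 189))) = 415/(((11*(-6) + 224)*(163 + 189))) = 415/(((-66 + 224)*352)) = 415/((158*352)) = 415/55616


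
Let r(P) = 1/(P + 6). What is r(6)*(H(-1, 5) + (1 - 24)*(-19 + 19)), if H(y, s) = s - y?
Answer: ½ ≈ 0.50000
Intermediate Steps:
r(P) = 1/(6 + P)
r(6)*(H(-1, 5) + (1 - 24)*(-19 + 19)) = ((5 - 1*(-1)) + (1 - 24)*(-19 + 19))/(6 + 6) = ((5 + 1) - 23*0)/12 = (6 + 0)/12 = (1/12)*6 = ½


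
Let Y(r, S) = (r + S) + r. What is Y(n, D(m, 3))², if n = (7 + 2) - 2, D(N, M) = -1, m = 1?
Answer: 169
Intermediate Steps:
n = 7 (n = 9 - 2 = 7)
Y(r, S) = S + 2*r (Y(r, S) = (S + r) + r = S + 2*r)
Y(n, D(m, 3))² = (-1 + 2*7)² = (-1 + 14)² = 13² = 169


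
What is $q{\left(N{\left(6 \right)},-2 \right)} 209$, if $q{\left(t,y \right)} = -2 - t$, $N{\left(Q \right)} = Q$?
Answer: $-1672$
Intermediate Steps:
$q{\left(N{\left(6 \right)},-2 \right)} 209 = \left(-2 - 6\right) 209 = \left(-8\right) 209 = -1672$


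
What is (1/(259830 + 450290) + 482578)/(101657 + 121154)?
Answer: 342688289361/158222547320 ≈ 2.1659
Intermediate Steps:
(1/(259830 + 450290) + 482578)/(101657 + 121154) = (1/710120 + 482578)/222811 = (1/710120 + 482578)*(1/222811) = (342688289361/710120)*(1/222811) = 342688289361/158222547320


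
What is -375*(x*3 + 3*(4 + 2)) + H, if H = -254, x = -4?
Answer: -2504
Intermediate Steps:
-375*(x*3 + 3*(4 + 2)) + H = -375*(-4*3 + 3*(4 + 2)) - 254 = -375*(-12 + 3*6) - 254 = -375*(-12 + 18) - 254 = -375*6 - 254 = -2250 - 254 = -2504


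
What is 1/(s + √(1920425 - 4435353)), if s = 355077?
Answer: 355077/126082190857 - 4*I*√157183/126082190857 ≈ 2.8162e-6 - 1.2578e-8*I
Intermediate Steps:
1/(s + √(1920425 - 4435353)) = 1/(355077 + √(1920425 - 4435353)) = 1/(355077 + √(-2514928)) = 1/(355077 + 4*I*√157183)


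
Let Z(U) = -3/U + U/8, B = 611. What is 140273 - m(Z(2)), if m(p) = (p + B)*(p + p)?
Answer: 1134379/8 ≈ 1.4180e+5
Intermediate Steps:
Z(U) = -3/U + U/8 (Z(U) = -3/U + U*(⅛) = -3/U + U/8)
m(p) = 2*p*(611 + p) (m(p) = (p + 611)*(p + p) = (611 + p)*(2*p) = 2*p*(611 + p))
140273 - m(Z(2)) = 140273 - 2*(-3/2 + (⅛)*2)*(611 + (-3/2 + (⅛)*2)) = 140273 - 2*(-3*½ + ¼)*(611 + (-3*½ + ¼)) = 140273 - 2*(-3/2 + ¼)*(611 + (-3/2 + ¼)) = 140273 - 2*(-5)*(611 - 5/4)/4 = 140273 - 2*(-5)*2439/(4*4) = 140273 - 1*(-12195/8) = 140273 + 12195/8 = 1134379/8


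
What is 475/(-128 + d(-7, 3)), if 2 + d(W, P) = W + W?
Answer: -475/144 ≈ -3.2986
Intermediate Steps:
d(W, P) = -2 + 2*W (d(W, P) = -2 + (W + W) = -2 + 2*W)
475/(-128 + d(-7, 3)) = 475/(-128 + (-2 + 2*(-7))) = 475/(-128 + (-2 - 14)) = 475/(-128 - 16) = 475/(-144) = -1/144*475 = -475/144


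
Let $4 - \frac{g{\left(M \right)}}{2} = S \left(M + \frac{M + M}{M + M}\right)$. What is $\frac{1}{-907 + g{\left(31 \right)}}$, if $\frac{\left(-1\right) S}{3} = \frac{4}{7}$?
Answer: $- \frac{7}{5525} \approx -0.001267$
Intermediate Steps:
$S = - \frac{12}{7}$ ($S = - 3 \cdot \frac{4}{7} = - 3 \cdot 4 \cdot \frac{1}{7} = \left(-3\right) \frac{4}{7} = - \frac{12}{7} \approx -1.7143$)
$g{\left(M \right)} = \frac{80}{7} + \frac{24 M}{7}$ ($g{\left(M \right)} = 8 - 2 \left(- \frac{12 \left(M + \frac{M + M}{M + M}\right)}{7}\right) = 8 - 2 \left(- \frac{12 \left(M + \frac{2 M}{2 M}\right)}{7}\right) = 8 - 2 \left(- \frac{12 \left(M + 2 M \frac{1}{2 M}\right)}{7}\right) = 8 - 2 \left(- \frac{12 \left(M + 1\right)}{7}\right) = 8 - 2 \left(- \frac{12 \left(1 + M\right)}{7}\right) = 8 - 2 \left(- \frac{12}{7} - \frac{12 M}{7}\right) = 8 + \left(\frac{24}{7} + \frac{24 M}{7}\right) = \frac{80}{7} + \frac{24 M}{7}$)
$\frac{1}{-907 + g{\left(31 \right)}} = \frac{1}{-907 + \left(\frac{80}{7} + \frac{24}{7} \cdot 31\right)} = \frac{1}{-907 + \left(\frac{80}{7} + \frac{744}{7}\right)} = \frac{1}{-907 + \frac{824}{7}} = \frac{1}{- \frac{5525}{7}} = - \frac{7}{5525}$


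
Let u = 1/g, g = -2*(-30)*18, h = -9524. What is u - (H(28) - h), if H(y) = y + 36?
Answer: -10355039/1080 ≈ -9588.0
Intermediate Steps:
H(y) = 36 + y
g = 1080 (g = 60*18 = 1080)
u = 1/1080 ≈ 0.00092593
u - (H(28) - h) = 1/1080 - ((36 + 28) - 1*(-9524)) = 1/1080 - (64 + 9524) = 1/1080 - 1*9588 = 1/1080 - 9588 = -10355039/1080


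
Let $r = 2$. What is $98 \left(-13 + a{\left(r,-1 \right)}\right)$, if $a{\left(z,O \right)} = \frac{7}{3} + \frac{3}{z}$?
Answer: $- \frac{2695}{3} \approx -898.33$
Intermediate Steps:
$a{\left(z,O \right)} = \frac{7}{3} + \frac{3}{z}$ ($a{\left(z,O \right)} = 7 \cdot \frac{1}{3} + \frac{3}{z} = \frac{7}{3} + \frac{3}{z}$)
$98 \left(-13 + a{\left(r,-1 \right)}\right) = 98 \left(-13 + \left(\frac{7}{3} + \frac{3}{2}\right)\right) = 98 \left(-13 + \frac{23}{6}\right) = 98 \left(- \frac{55}{6}\right) = - \frac{2695}{3}$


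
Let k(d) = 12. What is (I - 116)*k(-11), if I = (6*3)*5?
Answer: -312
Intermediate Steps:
I = 90 (I = 18*5 = 90)
(I - 116)*k(-11) = (90 - 116)*12 = -26*12 = -312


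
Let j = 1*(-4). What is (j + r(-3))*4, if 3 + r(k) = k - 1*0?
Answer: -40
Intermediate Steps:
r(k) = -3 + k (r(k) = -3 + (k - 1*0) = -3 + (k + 0) = -3 + k)
j = -4
(j + r(-3))*4 = (-4 + (-3 - 3))*4 = (-4 - 6)*4 = -10*4 = -40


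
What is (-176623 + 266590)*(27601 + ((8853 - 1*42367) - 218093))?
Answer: -20153147802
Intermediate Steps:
(-176623 + 266590)*(27601 + ((8853 - 1*42367) - 218093)) = 89967*(27601 + ((8853 - 42367) - 218093)) = 89967*(27601 + (-33514 - 218093)) = 89967*(27601 - 251607) = 89967*(-224006) = -20153147802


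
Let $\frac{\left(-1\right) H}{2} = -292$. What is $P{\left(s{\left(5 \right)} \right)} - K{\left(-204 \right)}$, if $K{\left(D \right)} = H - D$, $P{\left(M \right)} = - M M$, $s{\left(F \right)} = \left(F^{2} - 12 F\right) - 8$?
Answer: $-2637$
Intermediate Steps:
$H = 584$ ($H = \left(-2\right) \left(-292\right) = 584$)
$s{\left(F \right)} = -8 + F^{2} - 12 F$
$P{\left(M \right)} = - M^{2}$
$K{\left(D \right)} = 584 - D$
$P{\left(s{\left(5 \right)} \right)} - K{\left(-204 \right)} = - \left(-8 + 5^{2} - 60\right)^{2} - \left(584 - -204\right) = - \left(-8 + 25 - 60\right)^{2} - \left(584 + 204\right) = - \left(-43\right)^{2} - 788 = \left(-1\right) 1849 - 788 = -1849 - 788 = -2637$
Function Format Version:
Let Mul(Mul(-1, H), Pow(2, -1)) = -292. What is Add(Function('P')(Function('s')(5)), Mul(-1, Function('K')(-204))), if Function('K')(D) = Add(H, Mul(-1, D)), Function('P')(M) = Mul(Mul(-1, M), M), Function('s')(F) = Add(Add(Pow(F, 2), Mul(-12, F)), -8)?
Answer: -2637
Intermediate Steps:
H = 584 (H = Mul(-2, -292) = 584)
Function('s')(F) = Add(-8, Pow(F, 2), Mul(-12, F))
Function('P')(M) = Mul(-1, Pow(M, 2))
Function('K')(D) = Add(584, Mul(-1, D))
Add(Function('P')(Function('s')(5)), Mul(-1, Function('K')(-204))) = Add(Mul(-1, Pow(Add(-8, Pow(5, 2), Mul(-12, 5)), 2)), Mul(-1, Add(584, Mul(-1, -204)))) = Add(Mul(-1, Pow(Add(-8, 25, -60), 2)), Mul(-1, Add(584, 204))) = Add(Mul(-1, Pow(-43, 2)), Mul(-1, 788)) = Add(Mul(-1, 1849), -788) = Add(-1849, -788) = -2637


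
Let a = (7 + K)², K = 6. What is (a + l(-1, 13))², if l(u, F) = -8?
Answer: 25921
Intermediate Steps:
a = 169 (a = (7 + 6)² = 13² = 169)
(a + l(-1, 13))² = (169 - 8)² = 161² = 25921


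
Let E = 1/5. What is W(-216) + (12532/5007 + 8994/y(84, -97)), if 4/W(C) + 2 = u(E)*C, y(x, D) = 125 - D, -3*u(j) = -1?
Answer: 7959163/185259 ≈ 42.962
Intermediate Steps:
E = 1/5 ≈ 0.20000
u(j) = 1/3 (u(j) = -1/3*(-1) = 1/3)
W(C) = 4/(-2 + C/3)
W(-216) + (12532/5007 + 8994/y(84, -97)) = 12/(-6 - 216) + (12532/5007 + 8994/(125 - 1*(-97))) = 12/(-222) + (12532*(1/5007) + 8994/(125 + 97)) = 12*(-1/222) + (12532/5007 + 8994/222) = -2/37 + (12532/5007 + 8994*(1/222)) = -2/37 + (12532/5007 + 1499/37) = -2/37 + 7969177/185259 = 7959163/185259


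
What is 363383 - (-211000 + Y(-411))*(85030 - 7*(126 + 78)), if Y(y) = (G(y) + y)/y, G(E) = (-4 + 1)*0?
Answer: 17640301781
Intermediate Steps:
G(E) = 0 (G(E) = -3*0 = 0)
Y(y) = 1 (Y(y) = (0 + y)/y = y/y = 1)
363383 - (-211000 + Y(-411))*(85030 - 7*(126 + 78)) = 363383 - (-211000 + 1)*(85030 - 7*(126 + 78)) = 363383 - (-210999)*(85030 - 7*204) = 363383 - (-210999)*(85030 - 1428) = 363383 - (-210999)*83602 = 363383 - 1*(-17639938398) = 363383 + 17639938398 = 17640301781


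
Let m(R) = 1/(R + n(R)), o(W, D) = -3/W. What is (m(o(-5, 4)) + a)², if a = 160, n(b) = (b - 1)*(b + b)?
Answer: 255025/9 ≈ 28336.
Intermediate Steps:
n(b) = 2*b*(-1 + b) (n(b) = (-1 + b)*(2*b) = 2*b*(-1 + b))
m(R) = 1/(R + 2*R*(-1 + R))
(m(o(-5, 4)) + a)² = (1/(((-3/(-5)))*(-1 + 2*(-3/(-5)))) + 160)² = (1/(((-3*(-⅕)))*(-1 + 2*(-3*(-⅕)))) + 160)² = (1/((⅗)*(-1 + 2*(⅗))) + 160)² = (5/(3*(-1 + 6/5)) + 160)² = (5/(3*(⅕)) + 160)² = ((5/3)*5 + 160)² = (25/3 + 160)² = (505/3)² = 255025/9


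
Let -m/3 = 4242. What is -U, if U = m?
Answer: 12726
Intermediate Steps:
m = -12726 (m = -3*4242 = -12726)
U = -12726
-U = -1*(-12726) = 12726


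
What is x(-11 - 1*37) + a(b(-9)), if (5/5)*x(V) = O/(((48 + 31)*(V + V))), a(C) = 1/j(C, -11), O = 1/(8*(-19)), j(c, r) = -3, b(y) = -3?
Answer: -128085/384256 ≈ -0.33333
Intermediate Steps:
O = -1/152 (O = 1/(-152) = -1/152 ≈ -0.0065789)
a(C) = -1/3 (a(C) = 1/(-3) = -1/3)
x(V) = -1/(24016*V) (x(V) = -1/((48 + 31)*(V + V))/152 = -1/(158*V)/152 = -1/(24016*V))
x(-11 - 1*37) + a(b(-9)) = -1/(24016*(-11 - 1*37)) - 1/3 = -1/(24016*(-11 - 37)) - 1/3 = -1/24016/(-48) - 1/3 = -1/24016*(-1/48) - 1/3 = 1/1152768 - 1/3 = -128085/384256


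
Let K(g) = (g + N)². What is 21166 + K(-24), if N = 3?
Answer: 21607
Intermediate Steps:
K(g) = (3 + g)² (K(g) = (g + 3)² = (3 + g)²)
21166 + K(-24) = 21166 + (3 - 24)² = 21166 + (-21)² = 21166 + 441 = 21607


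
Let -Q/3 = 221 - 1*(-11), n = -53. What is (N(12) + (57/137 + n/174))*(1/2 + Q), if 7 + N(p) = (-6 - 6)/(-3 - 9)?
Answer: 195256061/47676 ≈ 4095.5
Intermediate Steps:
N(p) = -6 (N(p) = -7 + (-6 - 6)/(-3 - 9) = -7 - 12/(-12) = -7 - 12*(-1/12) = -7 + 1 = -6)
Q = -696 (Q = -3*(221 - 1*(-11)) = -3*(221 + 11) = -3*232 = -696)
(N(12) + (57/137 + n/174))*(1/2 + Q) = (-6 + (57/137 - 53/174))*(1/2 - 696) = (-6 + (57*(1/137) - 53*1/174))*(½ - 696) = (-6 + (57/137 - 53/174))*(-1391/2) = (-6 + 2657/23838)*(-1391/2) = -140371/23838*(-1391/2) = 195256061/47676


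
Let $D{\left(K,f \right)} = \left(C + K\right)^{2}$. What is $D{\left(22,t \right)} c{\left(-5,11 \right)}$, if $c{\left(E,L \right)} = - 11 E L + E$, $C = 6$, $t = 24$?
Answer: $470400$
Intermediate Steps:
$c{\left(E,L \right)} = E - 11 E L$ ($c{\left(E,L \right)} = - 11 E L + E = E - 11 E L$)
$D{\left(K,f \right)} = \left(6 + K\right)^{2}$
$D{\left(22,t \right)} c{\left(-5,11 \right)} = \left(6 + 22\right)^{2} \left(- 5 \left(1 - 121\right)\right) = 28^{2} \left(- 5 \left(1 - 121\right)\right) = 784 \left(\left(-5\right) \left(-120\right)\right) = 784 \cdot 600 = 470400$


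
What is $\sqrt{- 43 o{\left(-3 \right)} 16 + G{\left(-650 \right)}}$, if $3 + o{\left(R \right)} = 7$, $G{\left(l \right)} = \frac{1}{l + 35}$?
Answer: $\frac{i \sqrt{1040875815}}{615} \approx 52.46 i$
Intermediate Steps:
$G{\left(l \right)} = \frac{1}{35 + l}$
$o{\left(R \right)} = 4$ ($o{\left(R \right)} = -3 + 7 = 4$)
$\sqrt{- 43 o{\left(-3 \right)} 16 + G{\left(-650 \right)}} = \sqrt{\left(-43\right) 4 \cdot 16 + \frac{1}{35 - 650}} = \sqrt{\left(-172\right) 16 + \frac{1}{-615}} = \sqrt{-2752 - \frac{1}{615}} = \sqrt{- \frac{1692481}{615}} = \frac{i \sqrt{1040875815}}{615}$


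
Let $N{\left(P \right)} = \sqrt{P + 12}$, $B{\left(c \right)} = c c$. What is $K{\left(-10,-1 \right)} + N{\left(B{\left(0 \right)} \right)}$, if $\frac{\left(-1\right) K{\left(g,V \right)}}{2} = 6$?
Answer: $-12 + 2 \sqrt{3} \approx -8.5359$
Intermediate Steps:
$B{\left(c \right)} = c^{2}$
$K{\left(g,V \right)} = -12$ ($K{\left(g,V \right)} = \left(-2\right) 6 = -12$)
$N{\left(P \right)} = \sqrt{12 + P}$
$K{\left(-10,-1 \right)} + N{\left(B{\left(0 \right)} \right)} = -12 + \sqrt{12 + 0^{2}} = -12 + \sqrt{12 + 0} = -12 + \sqrt{12} = -12 + 2 \sqrt{3}$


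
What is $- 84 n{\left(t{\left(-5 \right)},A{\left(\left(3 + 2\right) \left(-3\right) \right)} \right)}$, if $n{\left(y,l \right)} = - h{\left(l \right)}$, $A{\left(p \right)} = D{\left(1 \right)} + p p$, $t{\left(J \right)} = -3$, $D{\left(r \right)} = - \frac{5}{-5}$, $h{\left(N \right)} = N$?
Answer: $18984$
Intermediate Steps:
$D{\left(r \right)} = 1$ ($D{\left(r \right)} = \left(-5\right) \left(- \frac{1}{5}\right) = 1$)
$A{\left(p \right)} = 1 + p^{2}$ ($A{\left(p \right)} = 1 + p p = 1 + p^{2}$)
$n{\left(y,l \right)} = - l$
$- 84 n{\left(t{\left(-5 \right)},A{\left(\left(3 + 2\right) \left(-3\right) \right)} \right)} = - 84 \left(- (1 + \left(\left(3 + 2\right) \left(-3\right)\right)^{2})\right) = - 84 \left(- (1 + \left(5 \left(-3\right)\right)^{2})\right) = - 84 \left(- (1 + \left(-15\right)^{2})\right) = - 84 \left(- (1 + 225)\right) = - 84 \left(\left(-1\right) 226\right) = \left(-84\right) \left(-226\right) = 18984$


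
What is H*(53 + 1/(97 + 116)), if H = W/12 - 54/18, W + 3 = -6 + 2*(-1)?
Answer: -265315/1278 ≈ -207.60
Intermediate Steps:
W = -11 (W = -3 + (-6 + 2*(-1)) = -3 + (-6 - 2) = -3 - 8 = -11)
H = -47/12 (H = -11/12 - 54/18 = -11*1/12 - 54*1/18 = -11/12 - 3 = -47/12 ≈ -3.9167)
H*(53 + 1/(97 + 116)) = -47*(53 + 1/(97 + 116))/12 = -47*(53 + 1/213)/12 = -47/12*11290/213 = -265315/1278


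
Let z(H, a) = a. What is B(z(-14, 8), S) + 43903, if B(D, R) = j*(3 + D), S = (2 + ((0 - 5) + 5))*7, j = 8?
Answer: 43991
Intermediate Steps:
S = 14 (S = (2 + (-5 + 5))*7 = (2 + 0)*7 = 2*7 = 14)
B(D, R) = 24 + 8*D (B(D, R) = 8*(3 + D) = 24 + 8*D)
B(z(-14, 8), S) + 43903 = (24 + 8*8) + 43903 = (24 + 64) + 43903 = 88 + 43903 = 43991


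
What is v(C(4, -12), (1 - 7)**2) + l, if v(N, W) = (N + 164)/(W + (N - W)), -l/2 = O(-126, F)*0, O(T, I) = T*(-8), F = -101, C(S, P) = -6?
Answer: -79/3 ≈ -26.333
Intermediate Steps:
O(T, I) = -8*T
l = 0 (l = -2*(-8*(-126))*0 = -2016*0 = -2*0 = 0)
v(N, W) = (164 + N)/N
v(C(4, -12), (1 - 7)**2) + l = (164 - 6)/(-6) + 0 = -1/6*158 + 0 = -79/3 + 0 = -79/3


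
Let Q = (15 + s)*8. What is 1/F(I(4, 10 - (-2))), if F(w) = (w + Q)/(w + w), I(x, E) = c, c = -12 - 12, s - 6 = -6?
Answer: -½ ≈ -0.50000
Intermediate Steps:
s = 0 (s = 6 - 6 = 0)
c = -24
I(x, E) = -24
Q = 120 (Q = (15 + 0)*8 = 15*8 = 120)
F(w) = (120 + w)/(2*w) (F(w) = (w + 120)/(w + w) = (120 + w)/((2*w)) = (120 + w)*(1/(2*w)) = (120 + w)/(2*w))
1/F(I(4, 10 - (-2))) = 1/((½)*(120 - 24)/(-24)) = 1/((½)*(-1/24)*96) = 1/(-2) = -½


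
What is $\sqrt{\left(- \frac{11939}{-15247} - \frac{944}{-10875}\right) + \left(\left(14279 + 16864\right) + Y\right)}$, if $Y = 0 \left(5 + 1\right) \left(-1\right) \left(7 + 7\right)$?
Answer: $\frac{2 \sqrt{8562486653628187065}}{33162225} \approx 176.48$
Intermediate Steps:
$Y = 0$ ($Y = 0 \cdot 6 \left(-1\right) 14 = 0 \left(-6\right) 14 = 0 \cdot 14 = 0$)
$\sqrt{\left(- \frac{11939}{-15247} - \frac{944}{-10875}\right) + \left(\left(14279 + 16864\right) + Y\right)} = \sqrt{\left(- \frac{11939}{-15247} - \frac{944}{-10875}\right) + \left(\left(14279 + 16864\right) + 0\right)} = \sqrt{\left(\left(-11939\right) \left(- \frac{1}{15247}\right) - - \frac{944}{10875}\right) + \left(31143 + 0\right)} = \sqrt{\left(\frac{11939}{15247} + \frac{944}{10875}\right) + 31143} = \sqrt{\frac{144229793}{165811125} + 31143} = \sqrt{\frac{5164000095668}{165811125}} = \frac{2 \sqrt{8562486653628187065}}{33162225}$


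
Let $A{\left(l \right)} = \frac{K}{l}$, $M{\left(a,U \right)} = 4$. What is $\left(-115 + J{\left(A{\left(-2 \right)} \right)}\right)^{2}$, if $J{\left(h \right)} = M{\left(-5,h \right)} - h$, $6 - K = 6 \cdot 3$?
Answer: $13689$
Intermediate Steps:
$K = -12$ ($K = 6 - 6 \cdot 3 = 6 - 18 = -12$)
$A{\left(l \right)} = - \frac{12}{l}$
$J{\left(h \right)} = 4 - h$
$\left(-115 + J{\left(A{\left(-2 \right)} \right)}\right)^{2} = \left(-115 + \left(4 - - \frac{12}{-2}\right)\right)^{2} = \left(-115 + \left(4 - \left(-12\right) \left(- \frac{1}{2}\right)\right)\right)^{2} = \left(-115 + \left(4 - 6\right)\right)^{2} = \left(-115 - 2\right)^{2} = \left(-117\right)^{2} = 13689$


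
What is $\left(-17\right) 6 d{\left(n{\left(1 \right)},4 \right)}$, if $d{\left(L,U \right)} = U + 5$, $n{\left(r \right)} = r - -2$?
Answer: $-918$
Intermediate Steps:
$n{\left(r \right)} = 2 + r$ ($n{\left(r \right)} = r + 2 = 2 + r$)
$d{\left(L,U \right)} = 5 + U$
$\left(-17\right) 6 d{\left(n{\left(1 \right)},4 \right)} = \left(-17\right) 6 \left(5 + 4\right) = \left(-102\right) 9 = -918$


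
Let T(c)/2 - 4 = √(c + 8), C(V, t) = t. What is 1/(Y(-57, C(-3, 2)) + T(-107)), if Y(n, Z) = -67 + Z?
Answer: -19/1215 - 2*I*√11/1215 ≈ -0.015638 - 0.0054595*I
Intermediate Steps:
T(c) = 8 + 2*√(8 + c) (T(c) = 8 + 2*√(c + 8) = 8 + 2*√(8 + c))
1/(Y(-57, C(-3, 2)) + T(-107)) = 1/((-67 + 2) + (8 + 2*√(8 - 107))) = 1/(-65 + (8 + 2*√(-99))) = 1/(-65 + (8 + 2*(3*I*√11))) = 1/(-65 + (8 + 6*I*√11)) = 1/(-57 + 6*I*√11)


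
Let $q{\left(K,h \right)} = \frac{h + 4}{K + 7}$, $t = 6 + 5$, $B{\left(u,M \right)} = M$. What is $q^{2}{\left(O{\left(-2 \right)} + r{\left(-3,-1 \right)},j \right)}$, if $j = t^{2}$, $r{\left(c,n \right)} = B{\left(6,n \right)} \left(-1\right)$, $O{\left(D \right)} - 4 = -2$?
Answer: $\frac{625}{4} \approx 156.25$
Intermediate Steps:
$O{\left(D \right)} = 2$ ($O{\left(D \right)} = 4 - 2 = 2$)
$t = 11$
$r{\left(c,n \right)} = - n$ ($r{\left(c,n \right)} = n \left(-1\right) = - n$)
$j = 121$ ($j = 11^{2} = 121$)
$q{\left(K,h \right)} = \frac{4 + h}{7 + K}$
$q^{2}{\left(O{\left(-2 \right)} + r{\left(-3,-1 \right)},j \right)} = \left(\frac{4 + 121}{7 + \left(2 - -1\right)}\right)^{2} = \left(\frac{1}{7 + \left(2 + 1\right)} 125\right)^{2} = \left(\frac{1}{7 + 3} \cdot 125\right)^{2} = \left(\frac{1}{10} \cdot 125\right)^{2} = \left(\frac{25}{2}\right)^{2} = \frac{625}{4}$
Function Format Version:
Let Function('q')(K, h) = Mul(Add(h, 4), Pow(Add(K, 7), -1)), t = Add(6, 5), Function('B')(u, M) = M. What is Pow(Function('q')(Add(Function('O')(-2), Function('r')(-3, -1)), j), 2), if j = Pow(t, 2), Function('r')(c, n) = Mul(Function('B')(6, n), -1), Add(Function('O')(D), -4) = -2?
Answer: Rational(625, 4) ≈ 156.25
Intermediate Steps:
Function('O')(D) = 2 (Function('O')(D) = Add(4, -2) = 2)
t = 11
Function('r')(c, n) = Mul(-1, n) (Function('r')(c, n) = Mul(n, -1) = Mul(-1, n))
j = 121 (j = Pow(11, 2) = 121)
Function('q')(K, h) = Mul(Pow(Add(7, K), -1), Add(4, h)) (Function('q')(K, h) = Mul(Add(4, h), Pow(Add(7, K), -1)) = Mul(Pow(Add(7, K), -1), Add(4, h)))
Pow(Function('q')(Add(Function('O')(-2), Function('r')(-3, -1)), j), 2) = Pow(Mul(Pow(Add(7, Add(2, Mul(-1, -1))), -1), Add(4, 121)), 2) = Pow(Mul(Pow(Add(7, Add(2, 1)), -1), 125), 2) = Pow(Mul(Pow(Add(7, 3), -1), 125), 2) = Pow(Mul(Pow(10, -1), 125), 2) = Pow(Mul(Rational(1, 10), 125), 2) = Pow(Rational(25, 2), 2) = Rational(625, 4)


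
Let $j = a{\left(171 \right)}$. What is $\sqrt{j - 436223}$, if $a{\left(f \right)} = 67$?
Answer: $2 i \sqrt{109039} \approx 660.42 i$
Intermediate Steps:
$j = 67$
$\sqrt{j - 436223} = \sqrt{67 - 436223} = \sqrt{-436156} = 2 i \sqrt{109039}$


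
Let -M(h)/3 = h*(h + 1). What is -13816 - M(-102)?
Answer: 17090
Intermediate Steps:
M(h) = -3*h*(1 + h) (M(h) = -3*h*(h + 1) = -3*h*(1 + h))
-13816 - M(-102) = -13816 - (-3)*(-102)*(1 - 102) = -13816 - (-3)*(-102)*(-101) = -13816 - 1*(-30906) = -13816 + 30906 = 17090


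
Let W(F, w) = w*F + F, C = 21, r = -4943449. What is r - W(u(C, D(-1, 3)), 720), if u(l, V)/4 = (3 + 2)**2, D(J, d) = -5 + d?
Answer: -5015549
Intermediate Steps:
u(l, V) = 100 (u(l, V) = 4*(3 + 2)**2 = 4*5**2 = 4*25 = 100)
W(F, w) = F + F*w (W(F, w) = F*w + F = F + F*w)
r - W(u(C, D(-1, 3)), 720) = -4943449 - 100*(1 + 720) = -4943449 - 100*721 = -4943449 - 1*72100 = -4943449 - 72100 = -5015549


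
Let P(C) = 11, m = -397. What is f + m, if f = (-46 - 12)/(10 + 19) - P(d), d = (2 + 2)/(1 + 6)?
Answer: -410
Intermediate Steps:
d = 4/7 ≈ 0.57143
f = -13 (f = (-46 - 12)/(10 + 19) - 1*11 = -58/29 - 11 = -58*1/29 - 11 = -2 - 11 = -13)
f + m = -13 - 397 = -410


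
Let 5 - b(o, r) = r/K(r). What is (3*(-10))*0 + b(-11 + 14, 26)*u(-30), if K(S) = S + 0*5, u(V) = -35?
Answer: -140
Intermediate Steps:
K(S) = S (K(S) = S + 0 = S)
b(o, r) = 4 (b(o, r) = 5 - r/r = 5 - 1*1 = 5 - 1 = 4)
(3*(-10))*0 + b(-11 + 14, 26)*u(-30) = (3*(-10))*0 + 4*(-35) = -30*0 - 140 = 0 - 140 = -140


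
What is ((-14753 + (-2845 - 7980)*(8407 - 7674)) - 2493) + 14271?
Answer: -7937700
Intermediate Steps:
((-14753 + (-2845 - 7980)*(8407 - 7674)) - 2493) + 14271 = ((-14753 - 10825*733) - 2493) + 14271 = ((-14753 - 7934725) - 2493) + 14271 = (-7949478 - 2493) + 14271 = -7951971 + 14271 = -7937700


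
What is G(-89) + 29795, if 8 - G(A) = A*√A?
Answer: 29803 + 89*I*√89 ≈ 29803.0 + 839.62*I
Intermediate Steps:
G(A) = 8 - A^(3/2) (G(A) = 8 - A*√A = 8 - A^(3/2))
G(-89) + 29795 = (8 - (-89)^(3/2)) + 29795 = (8 - (-89)*I*√89) + 29795 = (8 + 89*I*√89) + 29795 = 29803 + 89*I*√89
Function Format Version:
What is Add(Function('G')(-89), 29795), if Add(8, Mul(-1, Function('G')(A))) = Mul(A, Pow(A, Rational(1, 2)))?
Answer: Add(29803, Mul(89, I, Pow(89, Rational(1, 2)))) ≈ Add(29803., Mul(839.62, I))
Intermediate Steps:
Function('G')(A) = Add(8, Mul(-1, Pow(A, Rational(3, 2)))) (Function('G')(A) = Add(8, Mul(-1, Mul(A, Pow(A, Rational(1, 2))))) = Add(8, Mul(-1, Pow(A, Rational(3, 2)))))
Add(Function('G')(-89), 29795) = Add(Add(8, Mul(-1, Pow(-89, Rational(3, 2)))), 29795) = Add(Add(8, Mul(-1, Mul(-89, I, Pow(89, Rational(1, 2))))), 29795) = Add(Add(8, Mul(89, I, Pow(89, Rational(1, 2)))), 29795) = Add(29803, Mul(89, I, Pow(89, Rational(1, 2))))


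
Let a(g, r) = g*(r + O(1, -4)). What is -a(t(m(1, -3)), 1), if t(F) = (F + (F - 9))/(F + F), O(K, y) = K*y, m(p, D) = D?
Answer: 15/2 ≈ 7.5000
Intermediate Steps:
t(F) = (-9 + 2*F)/(2*F) (t(F) = (F + (-9 + F))/((2*F)) = (-9 + 2*F)*(1/(2*F)) = (-9 + 2*F)/(2*F))
a(g, r) = g*(-4 + r) (a(g, r) = g*(r + 1*(-4)) = g*(r - 4) = g*(-4 + r))
-a(t(m(1, -3)), 1) = -(-9/2 - 3)/(-3)*(-4 + 1) = -(-⅓*(-15/2))*(-3) = -5*(-3)/2 = -1*(-15/2) = 15/2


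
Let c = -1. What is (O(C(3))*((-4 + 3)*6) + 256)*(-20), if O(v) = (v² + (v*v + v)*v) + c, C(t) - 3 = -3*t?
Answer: -22520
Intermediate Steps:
C(t) = 3 - 3*t
O(v) = -1 + v² + v*(v + v²) (O(v) = (v² + (v*v + v)*v) - 1 = (v² + (v² + v)*v) - 1 = (v² + (v + v²)*v) - 1 = (v² + v*(v + v²)) - 1 = -1 + v² + v*(v + v²))
(O(C(3))*((-4 + 3)*6) + 256)*(-20) = ((-1 + (3 - 3*3)³ + 2*(3 - 3*3)²)*((-4 + 3)*6) + 256)*(-20) = ((-1 + (3 - 9)³ + 2*(3 - 9)²)*(-1*6) + 256)*(-20) = ((-1 + (-6)³ + 2*(-6)²)*(-6) + 256)*(-20) = ((-1 - 216 + 2*36)*(-6) + 256)*(-20) = ((-1 - 216 + 72)*(-6) + 256)*(-20) = (-145*(-6) + 256)*(-20) = (870 + 256)*(-20) = 1126*(-20) = -22520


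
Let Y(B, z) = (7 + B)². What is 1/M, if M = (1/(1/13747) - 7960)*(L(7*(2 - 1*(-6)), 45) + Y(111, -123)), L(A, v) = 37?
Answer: 1/80792307 ≈ 1.2377e-8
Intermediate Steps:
M = 80792307 (M = (1/(1/13747) - 7960)*(37 + (7 + 111)²) = (1/(1/13747) - 7960)*(37 + 118²) = (13747 - 7960)*(37 + 13924) = 5787*13961 = 80792307)
1/M = 1/80792307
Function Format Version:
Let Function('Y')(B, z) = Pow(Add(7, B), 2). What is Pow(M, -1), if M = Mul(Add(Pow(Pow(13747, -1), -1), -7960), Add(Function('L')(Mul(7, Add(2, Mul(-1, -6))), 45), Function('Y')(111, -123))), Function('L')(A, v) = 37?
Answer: Rational(1, 80792307) ≈ 1.2377e-8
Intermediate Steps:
M = 80792307 (M = Mul(Add(Pow(Pow(13747, -1), -1), -7960), Add(37, Pow(Add(7, 111), 2))) = Mul(Add(Pow(Rational(1, 13747), -1), -7960), Add(37, Pow(118, 2))) = Mul(Add(13747, -7960), Add(37, 13924)) = Mul(5787, 13961) = 80792307)
Pow(M, -1) = Pow(80792307, -1) = Rational(1, 80792307)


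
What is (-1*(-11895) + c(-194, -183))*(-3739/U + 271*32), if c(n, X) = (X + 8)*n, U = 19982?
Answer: 7944029164425/19982 ≈ 3.9756e+8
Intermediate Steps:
c(n, X) = n*(8 + X) (c(n, X) = (8 + X)*n = n*(8 + X))
(-1*(-11895) + c(-194, -183))*(-3739/U + 271*32) = (-1*(-11895) - 194*(8 - 183))*(-3739/19982 + 271*32) = (11895 - 194*(-175))*(-3739*1/19982 + 8672) = (11895 + 33950)*(-3739/19982 + 8672) = 45845*(173280165/19982) = 7944029164425/19982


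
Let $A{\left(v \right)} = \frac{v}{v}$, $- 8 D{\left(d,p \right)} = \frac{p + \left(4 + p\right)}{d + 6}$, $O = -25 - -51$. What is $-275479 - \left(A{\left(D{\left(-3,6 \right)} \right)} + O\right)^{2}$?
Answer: $-276208$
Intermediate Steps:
$O = 26$ ($O = -25 + 51 = 26$)
$D{\left(d,p \right)} = - \frac{4 + 2 p}{8 \left(6 + d\right)}$ ($D{\left(d,p \right)} = - \frac{\left(p + \left(4 + p\right)\right) \frac{1}{d + 6}}{8} = - \frac{\left(4 + 2 p\right) \frac{1}{6 + d}}{8} = - \frac{\frac{1}{6 + d} \left(4 + 2 p\right)}{8} = - \frac{4 + 2 p}{8 \left(6 + d\right)}$)
$A{\left(v \right)} = 1$
$-275479 - \left(A{\left(D{\left(-3,6 \right)} \right)} + O\right)^{2} = -275479 - \left(1 + 26\right)^{2} = -275479 - 27^{2} = -275479 - 729 = -276208$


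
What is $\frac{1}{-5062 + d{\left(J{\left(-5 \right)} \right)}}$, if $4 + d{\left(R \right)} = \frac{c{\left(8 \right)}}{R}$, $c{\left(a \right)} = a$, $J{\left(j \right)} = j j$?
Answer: $- \frac{25}{126642} \approx -0.00019741$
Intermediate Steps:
$J{\left(j \right)} = j^{2}$
$d{\left(R \right)} = -4 + \frac{8}{R}$
$\frac{1}{-5062 + d{\left(J{\left(-5 \right)} \right)}} = \frac{1}{-5062 - \left(4 - \frac{8}{\left(-5\right)^{2}}\right)} = \frac{1}{-5062 - \left(4 - \frac{8}{25}\right)} = \frac{1}{-5062 + \left(-4 + 8 \cdot \frac{1}{25}\right)} = \frac{1}{-5062 + \left(-4 + \frac{8}{25}\right)} = \frac{1}{-5062 - \frac{92}{25}} = \frac{1}{- \frac{126642}{25}} = - \frac{25}{126642}$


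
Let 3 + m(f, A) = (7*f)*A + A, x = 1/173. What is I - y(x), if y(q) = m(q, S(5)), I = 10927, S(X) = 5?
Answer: 1889990/173 ≈ 10925.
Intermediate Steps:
x = 1/173 ≈ 0.0057803
m(f, A) = -3 + A + 7*A*f (m(f, A) = -3 + ((7*f)*A + A) = -3 + (7*A*f + A) = -3 + (A + 7*A*f) = -3 + A + 7*A*f)
y(q) = 2 + 35*q (y(q) = -3 + 5 + 7*5*q = -3 + 5 + 35*q = 2 + 35*q)
I - y(x) = 10927 - (2 + 35*(1/173)) = 10927 - (2 + 35/173) = 10927 - 1*381/173 = 10927 - 381/173 = 1889990/173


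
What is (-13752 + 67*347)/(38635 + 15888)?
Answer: 9497/54523 ≈ 0.17418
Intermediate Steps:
(-13752 + 67*347)/(38635 + 15888) = (-13752 + 23249)/54523 = 9497*(1/54523) = 9497/54523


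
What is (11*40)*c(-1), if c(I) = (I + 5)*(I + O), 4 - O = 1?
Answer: 3520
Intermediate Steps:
O = 3 (O = 4 - 1*1 = 4 - 1 = 3)
c(I) = (3 + I)*(5 + I) (c(I) = (I + 5)*(I + 3) = (5 + I)*(3 + I) = (3 + I)*(5 + I))
(11*40)*c(-1) = (11*40)*(15 + (-1)² + 8*(-1)) = 440*(15 + 1 - 8) = 440*8 = 3520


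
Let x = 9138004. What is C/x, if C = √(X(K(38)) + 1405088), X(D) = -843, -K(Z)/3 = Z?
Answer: √1404245/9138004 ≈ 0.00012968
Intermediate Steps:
K(Z) = -3*Z
C = √1404245 (C = √(-843 + 1405088) = √1404245 ≈ 1185.0)
C/x = √1404245/9138004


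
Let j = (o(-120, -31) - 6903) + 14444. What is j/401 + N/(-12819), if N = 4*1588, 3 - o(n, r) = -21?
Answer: 94428583/5140419 ≈ 18.370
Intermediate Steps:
o(n, r) = 24 (o(n, r) = 3 - 1*(-21) = 3 + 21 = 24)
N = 6352
j = 7565 (j = (24 - 6903) + 14444 = -6879 + 14444 = 7565)
j/401 + N/(-12819) = 7565/401 + 6352/(-12819) = 7565*(1/401) + 6352*(-1/12819) = 7565/401 - 6352/12819 = 94428583/5140419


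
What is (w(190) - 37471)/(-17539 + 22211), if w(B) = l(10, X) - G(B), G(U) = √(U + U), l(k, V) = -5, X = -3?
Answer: -9369/1168 - √95/2336 ≈ -8.0256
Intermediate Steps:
G(U) = √2*√U (G(U) = √(2*U) = √2*√U)
w(B) = -5 - √2*√B
(w(190) - 37471)/(-17539 + 22211) = ((-5 - √2*√190) - 37471)/(-17539 + 22211) = ((-5 - 2*√95) - 37471)/4672 = (-37476 - 2*√95)*(1/4672) = -9369/1168 - √95/2336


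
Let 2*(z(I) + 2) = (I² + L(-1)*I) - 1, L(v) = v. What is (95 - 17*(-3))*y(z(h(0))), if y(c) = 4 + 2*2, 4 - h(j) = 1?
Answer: 1168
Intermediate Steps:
h(j) = 3 (h(j) = 4 - 1*1 = 4 - 1 = 3)
z(I) = -5/2 + I²/2 - I/2 (z(I) = -2 + ((I² - I) - 1)/2 = -2 + (-1 + I² - I)/2 = -2 + (-½ + I²/2 - I/2) = -5/2 + I²/2 - I/2)
y(c) = 8 (y(c) = 4 + 4 = 8)
(95 - 17*(-3))*y(z(h(0))) = (95 - 17*(-3))*8 = (95 + 51)*8 = 146*8 = 1168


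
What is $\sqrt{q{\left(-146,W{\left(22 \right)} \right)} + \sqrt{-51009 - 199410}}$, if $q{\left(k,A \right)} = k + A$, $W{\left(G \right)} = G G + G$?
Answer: $\sqrt{360 + i \sqrt{250419}} \approx 22.096 + 11.324 i$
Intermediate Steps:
$W{\left(G \right)} = G + G^{2}$ ($W{\left(G \right)} = G^{2} + G = G + G^{2}$)
$q{\left(k,A \right)} = A + k$
$\sqrt{q{\left(-146,W{\left(22 \right)} \right)} + \sqrt{-51009 - 199410}} = \sqrt{\left(22 \left(1 + 22\right) - 146\right) + \sqrt{-51009 - 199410}} = \sqrt{\left(22 \cdot 23 - 146\right) + \sqrt{-250419}} = \sqrt{\left(506 - 146\right) + i \sqrt{250419}} = \sqrt{360 + i \sqrt{250419}}$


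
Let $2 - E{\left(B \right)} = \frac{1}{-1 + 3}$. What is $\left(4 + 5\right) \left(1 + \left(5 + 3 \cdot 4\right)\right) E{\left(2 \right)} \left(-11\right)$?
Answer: $-2673$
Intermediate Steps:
$E{\left(B \right)} = \frac{3}{2}$ ($E{\left(B \right)} = 2 - \frac{1}{-1 + 3} = 2 - \frac{1}{2} = \frac{3}{2}$)
$\left(4 + 5\right) \left(1 + \left(5 + 3 \cdot 4\right)\right) E{\left(2 \right)} \left(-11\right) = \left(4 + 5\right) \left(1 + \left(5 + 3 \cdot 4\right)\right) \frac{3}{2} \left(-11\right) = 9 \left(1 + \left(5 + 12\right)\right) \frac{3}{2} \left(-11\right) = 9 \left(1 + 17\right) \frac{3}{2} \left(-11\right) = 9 \cdot 18 \cdot \frac{3}{2} \left(-11\right) = 162 \cdot \frac{3}{2} \left(-11\right) = 243 \left(-11\right) = -2673$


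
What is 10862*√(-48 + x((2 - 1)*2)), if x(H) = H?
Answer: 10862*I*√46 ≈ 73670.0*I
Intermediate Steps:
10862*√(-48 + x((2 - 1)*2)) = 10862*√(-48 + (2 - 1)*2) = 10862*√(-48 + 1*2) = 10862*√(-48 + 2) = 10862*√(-46) = 10862*(I*√46) = 10862*I*√46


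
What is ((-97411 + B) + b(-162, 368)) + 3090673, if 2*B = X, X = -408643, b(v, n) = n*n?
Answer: 5848729/2 ≈ 2.9244e+6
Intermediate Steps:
b(v, n) = n²
B = -408643/2 (B = (½)*(-408643) = -408643/2 ≈ -2.0432e+5)
((-97411 + B) + b(-162, 368)) + 3090673 = ((-97411 - 408643/2) + 368²) + 3090673 = (-603465/2 + 135424) + 3090673 = -332617/2 + 3090673 = 5848729/2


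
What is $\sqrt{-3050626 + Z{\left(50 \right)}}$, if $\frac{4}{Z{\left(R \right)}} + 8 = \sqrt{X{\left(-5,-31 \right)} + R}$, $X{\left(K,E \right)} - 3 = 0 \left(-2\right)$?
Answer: $\frac{\sqrt{-24405012 + 3050626 \sqrt{53}}}{\sqrt{8 - \sqrt{53}}} \approx 1746.6 i$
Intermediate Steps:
$X{\left(K,E \right)} = 3$ ($X{\left(K,E \right)} = 3 + 0 \left(-2\right) = 3 + 0 = 3$)
$Z{\left(R \right)} = \frac{4}{-8 + \sqrt{3 + R}}$
$\sqrt{-3050626 + Z{\left(50 \right)}} = \sqrt{-3050626 + \frac{4}{-8 + \sqrt{3 + 50}}} = \sqrt{-3050626 + \frac{4}{-8 + \sqrt{53}}}$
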